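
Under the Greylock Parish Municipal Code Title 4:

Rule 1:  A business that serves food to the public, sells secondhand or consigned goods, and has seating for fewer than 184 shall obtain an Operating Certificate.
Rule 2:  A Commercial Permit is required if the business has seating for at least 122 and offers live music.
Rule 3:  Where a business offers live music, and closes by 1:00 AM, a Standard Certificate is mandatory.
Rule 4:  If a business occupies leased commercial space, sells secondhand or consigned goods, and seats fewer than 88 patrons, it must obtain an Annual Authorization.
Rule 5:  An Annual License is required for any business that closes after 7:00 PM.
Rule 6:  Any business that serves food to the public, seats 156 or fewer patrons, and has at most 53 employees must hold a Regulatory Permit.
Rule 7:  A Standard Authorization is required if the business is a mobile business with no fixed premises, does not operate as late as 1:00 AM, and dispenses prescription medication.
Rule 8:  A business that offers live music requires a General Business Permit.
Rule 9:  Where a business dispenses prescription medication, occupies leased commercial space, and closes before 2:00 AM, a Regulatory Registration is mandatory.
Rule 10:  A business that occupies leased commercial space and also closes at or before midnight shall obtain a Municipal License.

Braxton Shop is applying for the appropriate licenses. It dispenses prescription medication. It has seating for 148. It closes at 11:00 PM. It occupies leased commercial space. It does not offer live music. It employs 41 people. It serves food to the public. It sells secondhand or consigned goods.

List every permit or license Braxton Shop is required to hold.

Annual License, Municipal License, Operating Certificate, Regulatory Permit, Regulatory Registration

Rule 1: serves food to the public; sells secondhand or consigned goods; seating 148 < 184 → Operating Certificate required.
Rule 2: seating 148 ≥ 122; does not offer live music → Commercial Permit not required.
Rule 3: does not offer live music; closes 11:00 PM, at/before 1:00 AM → Standard Certificate not required.
Rule 4: occupies leased commercial space; sells secondhand or consigned goods; seating 148 ≥ 88 → Annual Authorization not required.
Rule 5: closes 11:00 PM, after 7:00 PM → Annual License required.
Rule 6: serves food to the public; seating 148 ≤ 156; employees 41 ≤ 53 → Regulatory Permit required.
Rule 7: occupies leased commercial space (not: is a mobile business with no fixed premises); closes 11:00 PM, at/before 1:00 AM; dispenses prescription medication → Standard Authorization not required.
Rule 8: does not offer live music → General Business Permit not required.
Rule 9: dispenses prescription medication; occupies leased commercial space; closes 11:00 PM, at/before 2:00 AM → Regulatory Registration required.
Rule 10: occupies leased commercial space; closes 11:00 PM, at/before midnight → Municipal License required.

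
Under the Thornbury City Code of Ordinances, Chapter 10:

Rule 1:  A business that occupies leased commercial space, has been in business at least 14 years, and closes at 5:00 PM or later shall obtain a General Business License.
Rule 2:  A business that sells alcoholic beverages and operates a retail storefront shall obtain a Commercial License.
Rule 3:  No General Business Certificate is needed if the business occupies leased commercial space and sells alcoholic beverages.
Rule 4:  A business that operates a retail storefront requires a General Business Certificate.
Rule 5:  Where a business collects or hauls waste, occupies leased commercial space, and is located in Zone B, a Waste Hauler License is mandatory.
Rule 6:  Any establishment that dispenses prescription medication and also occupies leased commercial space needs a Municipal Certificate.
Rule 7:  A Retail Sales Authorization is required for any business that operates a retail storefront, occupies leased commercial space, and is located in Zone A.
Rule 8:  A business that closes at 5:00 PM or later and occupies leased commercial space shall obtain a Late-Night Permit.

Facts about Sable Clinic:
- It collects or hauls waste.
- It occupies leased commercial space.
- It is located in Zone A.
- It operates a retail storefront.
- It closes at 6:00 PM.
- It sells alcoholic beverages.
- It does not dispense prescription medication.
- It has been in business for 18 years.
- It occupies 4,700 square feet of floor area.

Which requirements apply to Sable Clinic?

Rule 1: occupies leased commercial space; years in business 18 ≥ 14; closes 6:00 PM, after 5:00 PM → General Business License required.
Rule 2: sells alcoholic beverages; operates a retail storefront → Commercial License required.
Rule 3: occupies leased commercial space; sells alcoholic beverages → exempt from General Business Certificate.
Rule 4: operates a retail storefront → General Business Certificate required.
Rule 5: collects or hauls waste; occupies leased commercial space; is located in Zone A (not: is located in Zone B) → Waste Hauler License not required.
Rule 6: does not dispense prescription medication; occupies leased commercial space → Municipal Certificate not required.
Rule 7: operates a retail storefront; occupies leased commercial space; is located in Zone A → Retail Sales Authorization required.
Rule 8: closes 6:00 PM, after 5:00 PM; occupies leased commercial space → Late-Night Permit required.

Commercial License, General Business License, Late-Night Permit, Retail Sales Authorization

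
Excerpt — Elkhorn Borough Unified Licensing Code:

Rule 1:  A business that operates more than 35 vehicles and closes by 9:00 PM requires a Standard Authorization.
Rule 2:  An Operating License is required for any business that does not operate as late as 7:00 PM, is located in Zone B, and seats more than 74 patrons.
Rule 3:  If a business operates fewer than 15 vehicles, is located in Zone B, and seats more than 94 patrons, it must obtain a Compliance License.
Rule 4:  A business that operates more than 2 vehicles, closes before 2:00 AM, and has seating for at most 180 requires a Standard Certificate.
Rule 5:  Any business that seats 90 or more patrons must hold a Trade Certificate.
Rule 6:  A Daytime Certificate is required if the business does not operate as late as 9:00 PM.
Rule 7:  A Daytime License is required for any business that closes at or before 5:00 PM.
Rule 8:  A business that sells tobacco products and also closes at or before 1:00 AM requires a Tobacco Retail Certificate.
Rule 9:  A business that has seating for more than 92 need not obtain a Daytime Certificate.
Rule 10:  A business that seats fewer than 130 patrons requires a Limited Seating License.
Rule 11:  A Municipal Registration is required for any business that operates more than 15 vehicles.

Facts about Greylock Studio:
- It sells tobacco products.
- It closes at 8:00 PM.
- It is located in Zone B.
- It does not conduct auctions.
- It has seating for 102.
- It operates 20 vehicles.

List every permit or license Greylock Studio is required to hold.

Rule 1: vehicles 20 ≤ 35; closes 8:00 PM, at/before 9:00 PM → Standard Authorization not required.
Rule 2: closes 8:00 PM, after 7:00 PM; is located in Zone B; seating 102 > 74 → Operating License not required.
Rule 3: vehicles 20 ≥ 15; is located in Zone B; seating 102 > 94 → Compliance License not required.
Rule 4: vehicles 20 > 2; closes 8:00 PM, at/before 2:00 AM; seating 102 ≤ 180 → Standard Certificate required.
Rule 5: seating 102 ≥ 90 → Trade Certificate required.
Rule 6: closes 8:00 PM, at/before 9:00 PM → Daytime Certificate required.
Rule 7: closes 8:00 PM, after 5:00 PM → Daytime License not required.
Rule 8: sells tobacco products; closes 8:00 PM, at/before 1:00 AM → Tobacco Retail Certificate required.
Rule 9: seating 102 > 92 → exempt from Daytime Certificate.
Rule 10: seating 102 < 130 → Limited Seating License required.
Rule 11: vehicles 20 > 15 → Municipal Registration required.

Limited Seating License, Municipal Registration, Standard Certificate, Tobacco Retail Certificate, Trade Certificate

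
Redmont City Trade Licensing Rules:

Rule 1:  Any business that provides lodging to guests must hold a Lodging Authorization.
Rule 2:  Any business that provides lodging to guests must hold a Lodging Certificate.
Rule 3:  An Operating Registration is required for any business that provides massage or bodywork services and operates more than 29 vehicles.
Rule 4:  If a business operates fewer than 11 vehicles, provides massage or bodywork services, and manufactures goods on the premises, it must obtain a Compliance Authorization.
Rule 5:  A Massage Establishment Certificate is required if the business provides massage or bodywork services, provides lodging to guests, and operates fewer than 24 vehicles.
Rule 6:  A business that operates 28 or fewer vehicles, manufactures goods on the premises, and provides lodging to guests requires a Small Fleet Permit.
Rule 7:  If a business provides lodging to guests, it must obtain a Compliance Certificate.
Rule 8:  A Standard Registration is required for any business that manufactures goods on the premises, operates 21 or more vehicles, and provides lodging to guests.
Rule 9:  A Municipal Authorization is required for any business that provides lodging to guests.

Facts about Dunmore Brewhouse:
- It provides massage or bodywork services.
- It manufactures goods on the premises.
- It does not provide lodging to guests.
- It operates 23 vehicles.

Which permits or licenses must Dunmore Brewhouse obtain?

Rule 1: does not provide lodging to guests → Lodging Authorization not required.
Rule 2: does not provide lodging to guests → Lodging Certificate not required.
Rule 3: provides massage or bodywork services; vehicles 23 ≤ 29 → Operating Registration not required.
Rule 4: vehicles 23 ≥ 11; provides massage or bodywork services; manufactures goods on the premises → Compliance Authorization not required.
Rule 5: provides massage or bodywork services; does not provide lodging to guests; vehicles 23 < 24 → Massage Establishment Certificate not required.
Rule 6: vehicles 23 ≤ 28; manufactures goods on the premises; does not provide lodging to guests → Small Fleet Permit not required.
Rule 7: does not provide lodging to guests → Compliance Certificate not required.
Rule 8: manufactures goods on the premises; vehicles 23 ≥ 21; does not provide lodging to guests → Standard Registration not required.
Rule 9: does not provide lodging to guests → Municipal Authorization not required.

None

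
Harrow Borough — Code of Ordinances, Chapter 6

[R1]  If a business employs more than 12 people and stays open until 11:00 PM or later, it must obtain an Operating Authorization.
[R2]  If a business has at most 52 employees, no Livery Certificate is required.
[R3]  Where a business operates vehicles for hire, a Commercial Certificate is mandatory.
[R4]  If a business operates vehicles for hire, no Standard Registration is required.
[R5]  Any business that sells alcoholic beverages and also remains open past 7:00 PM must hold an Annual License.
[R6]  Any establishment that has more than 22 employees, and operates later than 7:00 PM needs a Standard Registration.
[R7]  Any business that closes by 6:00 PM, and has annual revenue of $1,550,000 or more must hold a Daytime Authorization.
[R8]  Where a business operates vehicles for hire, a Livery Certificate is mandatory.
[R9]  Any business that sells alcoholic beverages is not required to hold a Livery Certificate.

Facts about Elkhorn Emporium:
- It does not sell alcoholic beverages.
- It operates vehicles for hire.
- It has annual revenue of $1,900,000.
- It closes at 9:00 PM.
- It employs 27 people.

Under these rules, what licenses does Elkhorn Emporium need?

[R1] employees 27 > 12; closes 9:00 PM, at/before 11:00 PM → Operating Authorization not required.
[R2] employees 27 ≤ 52 → exempt from Livery Certificate.
[R3] operates vehicles for hire → Commercial Certificate required.
[R4] operates vehicles for hire → exempt from Standard Registration.
[R5] does not sell alcoholic beverages; closes 9:00 PM, after 7:00 PM → Annual License not required.
[R6] employees 27 > 22; closes 9:00 PM, after 7:00 PM → Standard Registration required.
[R7] closes 9:00 PM, after 6:00 PM; revenue $1,900,000 ≥ $1,550,000 → Daytime Authorization not required.
[R8] operates vehicles for hire → Livery Certificate required.
[R9] does not sell alcoholic beverages → Livery Certificate exemption does not apply.

Commercial Certificate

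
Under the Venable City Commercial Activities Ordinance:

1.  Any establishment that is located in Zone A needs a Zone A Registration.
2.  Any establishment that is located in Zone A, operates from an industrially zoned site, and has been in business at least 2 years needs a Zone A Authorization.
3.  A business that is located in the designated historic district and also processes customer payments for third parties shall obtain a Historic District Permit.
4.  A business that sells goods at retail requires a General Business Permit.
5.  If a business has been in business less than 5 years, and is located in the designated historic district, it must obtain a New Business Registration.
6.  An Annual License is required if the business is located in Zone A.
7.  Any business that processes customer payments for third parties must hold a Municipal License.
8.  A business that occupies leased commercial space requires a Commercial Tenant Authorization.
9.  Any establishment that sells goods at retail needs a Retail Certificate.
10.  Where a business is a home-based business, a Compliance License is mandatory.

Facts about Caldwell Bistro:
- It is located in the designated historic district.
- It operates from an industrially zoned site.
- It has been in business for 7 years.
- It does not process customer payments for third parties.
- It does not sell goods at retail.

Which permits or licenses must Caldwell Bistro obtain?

None

1. is located in the designated historic district (not: is located in Zone A) → Zone A Registration not required.
2. is located in the designated historic district (not: is located in Zone A); operates from an industrially zoned site; years in business 7 ≥ 2 → Zone A Authorization not required.
3. is located in the designated historic district; does not process customer payments for third parties → Historic District Permit not required.
4. does not sell goods at retail → General Business Permit not required.
5. years in business 7 ≥ 5; is located in the designated historic district → New Business Registration not required.
6. is located in the designated historic district (not: is located in Zone A) → Annual License not required.
7. does not process customer payments for third parties → Municipal License not required.
8. operates from an industrially zoned site (not: occupies leased commercial space) → Commercial Tenant Authorization not required.
9. does not sell goods at retail → Retail Certificate not required.
10. operates from an industrially zoned site (not: is a home-based business) → Compliance License not required.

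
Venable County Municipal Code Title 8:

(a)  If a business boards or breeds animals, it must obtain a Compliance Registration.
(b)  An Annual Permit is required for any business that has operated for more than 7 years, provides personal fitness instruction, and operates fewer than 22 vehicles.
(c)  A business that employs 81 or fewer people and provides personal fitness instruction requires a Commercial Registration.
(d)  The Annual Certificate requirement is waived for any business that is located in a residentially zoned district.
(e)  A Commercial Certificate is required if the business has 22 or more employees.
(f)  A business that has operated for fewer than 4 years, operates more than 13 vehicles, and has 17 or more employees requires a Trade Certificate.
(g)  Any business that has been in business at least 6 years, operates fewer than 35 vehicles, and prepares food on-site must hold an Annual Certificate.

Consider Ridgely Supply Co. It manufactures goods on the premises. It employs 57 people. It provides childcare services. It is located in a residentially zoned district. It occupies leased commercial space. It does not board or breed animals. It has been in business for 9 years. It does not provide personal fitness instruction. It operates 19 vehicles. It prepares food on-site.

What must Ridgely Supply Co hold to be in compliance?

(a) does not board or breed animals → Compliance Registration not required.
(b) years in business 9 > 7; does not provide personal fitness instruction; vehicles 19 < 22 → Annual Permit not required.
(c) employees 57 ≤ 81; does not provide personal fitness instruction → Commercial Registration not required.
(d) is located in a residentially zoned district → exempt from Annual Certificate.
(e) employees 57 ≥ 22 → Commercial Certificate required.
(f) years in business 9 ≥ 4; vehicles 19 > 13; employees 57 ≥ 17 → Trade Certificate not required.
(g) years in business 9 ≥ 6; vehicles 19 < 35; prepares food on-site → Annual Certificate required.

Commercial Certificate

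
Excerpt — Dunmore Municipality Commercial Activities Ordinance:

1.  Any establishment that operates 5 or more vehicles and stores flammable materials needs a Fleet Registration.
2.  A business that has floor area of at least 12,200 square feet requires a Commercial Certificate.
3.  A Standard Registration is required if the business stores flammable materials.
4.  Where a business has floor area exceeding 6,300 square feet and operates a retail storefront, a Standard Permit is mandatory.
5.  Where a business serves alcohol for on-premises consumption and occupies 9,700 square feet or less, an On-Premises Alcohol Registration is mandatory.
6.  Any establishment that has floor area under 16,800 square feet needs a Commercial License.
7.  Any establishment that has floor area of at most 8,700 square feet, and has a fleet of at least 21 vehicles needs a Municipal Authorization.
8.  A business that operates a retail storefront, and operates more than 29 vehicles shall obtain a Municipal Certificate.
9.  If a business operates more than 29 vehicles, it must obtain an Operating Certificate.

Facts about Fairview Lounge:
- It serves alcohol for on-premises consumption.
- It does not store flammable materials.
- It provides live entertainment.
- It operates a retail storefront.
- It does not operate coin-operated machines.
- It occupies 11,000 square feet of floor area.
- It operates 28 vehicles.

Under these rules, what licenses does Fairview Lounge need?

Commercial License, Standard Permit

1. vehicles 28 ≥ 5; does not store flammable materials → Fleet Registration not required.
2. floor area 11,000 square feet < 12,200 square feet → Commercial Certificate not required.
3. does not store flammable materials → Standard Registration not required.
4. floor area 11,000 square feet > 6,300 square feet; operates a retail storefront → Standard Permit required.
5. serves alcohol for on-premises consumption; floor area 11,000 square feet > 9,700 square feet → On-Premises Alcohol Registration not required.
6. floor area 11,000 square feet < 16,800 square feet → Commercial License required.
7. floor area 11,000 square feet > 8,700 square feet; vehicles 28 ≥ 21 → Municipal Authorization not required.
8. operates a retail storefront; vehicles 28 ≤ 29 → Municipal Certificate not required.
9. vehicles 28 ≤ 29 → Operating Certificate not required.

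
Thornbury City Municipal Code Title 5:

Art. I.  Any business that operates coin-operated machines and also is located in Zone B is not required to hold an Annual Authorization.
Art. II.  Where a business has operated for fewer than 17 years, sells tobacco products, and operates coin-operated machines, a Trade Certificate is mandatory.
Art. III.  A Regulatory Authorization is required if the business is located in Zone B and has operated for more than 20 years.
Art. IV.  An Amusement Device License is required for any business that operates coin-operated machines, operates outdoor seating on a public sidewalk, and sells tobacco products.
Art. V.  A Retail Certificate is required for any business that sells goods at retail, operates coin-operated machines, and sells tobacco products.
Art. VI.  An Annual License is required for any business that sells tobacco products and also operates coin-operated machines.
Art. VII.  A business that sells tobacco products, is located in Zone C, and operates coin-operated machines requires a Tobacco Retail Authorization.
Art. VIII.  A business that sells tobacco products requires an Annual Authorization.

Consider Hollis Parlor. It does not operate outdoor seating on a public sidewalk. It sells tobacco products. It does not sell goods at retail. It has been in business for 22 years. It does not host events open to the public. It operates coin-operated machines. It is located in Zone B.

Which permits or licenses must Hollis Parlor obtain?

Art. I. operates coin-operated machines; is located in Zone B → exempt from Annual Authorization.
Art. II. years in business 22 ≥ 17; sells tobacco products; operates coin-operated machines → Trade Certificate not required.
Art. III. is located in Zone B; years in business 22 > 20 → Regulatory Authorization required.
Art. IV. operates coin-operated machines; does not operate outdoor seating on a public sidewalk; sells tobacco products → Amusement Device License not required.
Art. V. does not sell goods at retail; operates coin-operated machines; sells tobacco products → Retail Certificate not required.
Art. VI. sells tobacco products; operates coin-operated machines → Annual License required.
Art. VII. sells tobacco products; is located in Zone B (not: is located in Zone C); operates coin-operated machines → Tobacco Retail Authorization not required.
Art. VIII. sells tobacco products → Annual Authorization required.

Annual License, Regulatory Authorization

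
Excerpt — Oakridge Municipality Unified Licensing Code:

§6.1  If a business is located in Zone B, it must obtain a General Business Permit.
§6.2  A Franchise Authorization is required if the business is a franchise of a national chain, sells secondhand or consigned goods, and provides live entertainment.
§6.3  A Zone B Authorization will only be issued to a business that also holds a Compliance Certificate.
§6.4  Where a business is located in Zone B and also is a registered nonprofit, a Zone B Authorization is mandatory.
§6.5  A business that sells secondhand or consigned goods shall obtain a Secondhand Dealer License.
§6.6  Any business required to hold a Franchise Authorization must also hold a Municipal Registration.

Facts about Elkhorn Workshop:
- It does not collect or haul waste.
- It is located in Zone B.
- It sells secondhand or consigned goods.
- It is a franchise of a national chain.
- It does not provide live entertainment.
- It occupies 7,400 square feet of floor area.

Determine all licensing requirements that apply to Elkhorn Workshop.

General Business Permit, Secondhand Dealer License

§6.1 is located in Zone B → General Business Permit required.
§6.2 is a franchise of a national chain; sells secondhand or consigned goods; does not provide live entertainment → Franchise Authorization not required.
§6.3 Zone B Authorization is not required → no effect.
§6.4 is located in Zone B; is a franchise of a national chain (not: is a registered nonprofit) → Zone B Authorization not required.
§6.5 sells secondhand or consigned goods → Secondhand Dealer License required.
§6.6 Franchise Authorization is not required → no effect.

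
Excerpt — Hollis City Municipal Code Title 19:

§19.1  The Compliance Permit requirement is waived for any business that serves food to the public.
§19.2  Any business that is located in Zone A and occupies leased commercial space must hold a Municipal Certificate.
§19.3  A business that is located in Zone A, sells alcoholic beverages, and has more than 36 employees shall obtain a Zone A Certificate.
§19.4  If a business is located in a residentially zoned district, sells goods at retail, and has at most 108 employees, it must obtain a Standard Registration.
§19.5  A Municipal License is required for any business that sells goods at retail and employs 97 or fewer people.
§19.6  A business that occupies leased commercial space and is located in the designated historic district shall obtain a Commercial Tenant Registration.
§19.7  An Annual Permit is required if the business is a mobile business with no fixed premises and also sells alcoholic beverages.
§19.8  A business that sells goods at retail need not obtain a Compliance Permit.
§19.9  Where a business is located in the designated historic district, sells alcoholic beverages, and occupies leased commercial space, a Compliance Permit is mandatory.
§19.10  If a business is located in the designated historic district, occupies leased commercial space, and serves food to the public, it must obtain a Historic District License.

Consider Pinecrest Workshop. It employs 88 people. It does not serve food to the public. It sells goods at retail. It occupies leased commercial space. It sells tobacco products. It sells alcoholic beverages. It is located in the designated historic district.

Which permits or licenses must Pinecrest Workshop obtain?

§19.1 does not serve food to the public → Compliance Permit exemption does not apply.
§19.2 is located in the designated historic district (not: is located in Zone A); occupies leased commercial space → Municipal Certificate not required.
§19.3 is located in the designated historic district (not: is located in Zone A); sells alcoholic beverages; employees 88 > 36 → Zone A Certificate not required.
§19.4 is located in the designated historic district (not: is located in a residentially zoned district); sells goods at retail; employees 88 ≤ 108 → Standard Registration not required.
§19.5 sells goods at retail; employees 88 ≤ 97 → Municipal License required.
§19.6 occupies leased commercial space; is located in the designated historic district → Commercial Tenant Registration required.
§19.7 occupies leased commercial space (not: is a mobile business with no fixed premises); sells alcoholic beverages → Annual Permit not required.
§19.8 sells goods at retail → exempt from Compliance Permit.
§19.9 is located in the designated historic district; sells alcoholic beverages; occupies leased commercial space → Compliance Permit required.
§19.10 is located in the designated historic district; occupies leased commercial space; does not serve food to the public → Historic District License not required.

Commercial Tenant Registration, Municipal License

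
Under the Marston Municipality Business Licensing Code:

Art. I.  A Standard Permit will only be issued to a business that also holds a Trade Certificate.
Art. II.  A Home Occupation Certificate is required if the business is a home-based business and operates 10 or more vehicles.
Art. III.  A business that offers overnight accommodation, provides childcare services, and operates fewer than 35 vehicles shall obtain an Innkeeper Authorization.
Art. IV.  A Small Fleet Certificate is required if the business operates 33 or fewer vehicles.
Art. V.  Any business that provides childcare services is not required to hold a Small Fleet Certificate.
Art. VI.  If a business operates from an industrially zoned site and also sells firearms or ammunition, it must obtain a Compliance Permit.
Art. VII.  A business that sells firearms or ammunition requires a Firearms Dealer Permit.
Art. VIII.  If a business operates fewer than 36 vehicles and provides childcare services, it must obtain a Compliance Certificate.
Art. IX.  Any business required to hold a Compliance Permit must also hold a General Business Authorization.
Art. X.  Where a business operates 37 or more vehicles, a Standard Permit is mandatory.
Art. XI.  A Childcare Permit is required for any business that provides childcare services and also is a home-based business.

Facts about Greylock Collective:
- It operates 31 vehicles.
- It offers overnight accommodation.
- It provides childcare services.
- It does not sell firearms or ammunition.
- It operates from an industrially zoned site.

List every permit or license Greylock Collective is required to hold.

Compliance Certificate, Innkeeper Authorization

Art. I. Standard Permit is not required → no effect.
Art. II. operates from an industrially zoned site (not: is a home-based business); vehicles 31 ≥ 10 → Home Occupation Certificate not required.
Art. III. offers overnight accommodation; provides childcare services; vehicles 31 < 35 → Innkeeper Authorization required.
Art. IV. vehicles 31 ≤ 33 → Small Fleet Certificate required.
Art. V. provides childcare services → exempt from Small Fleet Certificate.
Art. VI. operates from an industrially zoned site; does not sell firearms or ammunition → Compliance Permit not required.
Art. VII. does not sell firearms or ammunition → Firearms Dealer Permit not required.
Art. VIII. vehicles 31 < 36; provides childcare services → Compliance Certificate required.
Art. IX. Compliance Permit is not required → no effect.
Art. X. vehicles 31 < 37 → Standard Permit not required.
Art. XI. provides childcare services; operates from an industrially zoned site (not: is a home-based business) → Childcare Permit not required.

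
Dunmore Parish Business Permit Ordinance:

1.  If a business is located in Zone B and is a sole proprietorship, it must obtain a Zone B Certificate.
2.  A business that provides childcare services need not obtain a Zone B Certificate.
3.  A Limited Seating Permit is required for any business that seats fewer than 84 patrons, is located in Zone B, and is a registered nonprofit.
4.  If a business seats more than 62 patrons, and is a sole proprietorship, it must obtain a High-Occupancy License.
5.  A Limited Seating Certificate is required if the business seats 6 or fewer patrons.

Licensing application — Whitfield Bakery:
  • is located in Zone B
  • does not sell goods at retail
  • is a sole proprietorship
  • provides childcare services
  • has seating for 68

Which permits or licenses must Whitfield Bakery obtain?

High-Occupancy License

1. is located in Zone B; is a sole proprietorship → Zone B Certificate required.
2. provides childcare services → exempt from Zone B Certificate.
3. seating 68 < 84; is located in Zone B; is a sole proprietorship (not: is a registered nonprofit) → Limited Seating Permit not required.
4. seating 68 > 62; is a sole proprietorship → High-Occupancy License required.
5. seating 68 > 6 → Limited Seating Certificate not required.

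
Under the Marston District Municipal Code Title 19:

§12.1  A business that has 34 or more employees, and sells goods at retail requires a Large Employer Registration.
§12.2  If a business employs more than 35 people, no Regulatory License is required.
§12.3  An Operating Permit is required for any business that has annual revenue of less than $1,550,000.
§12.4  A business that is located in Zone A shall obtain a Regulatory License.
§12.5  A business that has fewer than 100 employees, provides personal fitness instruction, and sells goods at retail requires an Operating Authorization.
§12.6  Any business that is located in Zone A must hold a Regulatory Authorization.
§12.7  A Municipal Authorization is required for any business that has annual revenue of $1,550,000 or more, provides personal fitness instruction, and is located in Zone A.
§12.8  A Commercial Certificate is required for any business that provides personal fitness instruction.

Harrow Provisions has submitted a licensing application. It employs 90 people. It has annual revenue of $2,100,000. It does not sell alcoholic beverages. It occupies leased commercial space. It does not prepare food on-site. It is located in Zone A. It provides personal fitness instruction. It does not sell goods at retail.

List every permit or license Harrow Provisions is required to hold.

Commercial Certificate, Municipal Authorization, Regulatory Authorization

§12.1 employees 90 ≥ 34; does not sell goods at retail → Large Employer Registration not required.
§12.2 employees 90 > 35 → exempt from Regulatory License.
§12.3 revenue $2,100,000 ≥ $1,550,000 → Operating Permit not required.
§12.4 is located in Zone A → Regulatory License required.
§12.5 employees 90 < 100; provides personal fitness instruction; does not sell goods at retail → Operating Authorization not required.
§12.6 is located in Zone A → Regulatory Authorization required.
§12.7 revenue $2,100,000 ≥ $1,550,000; provides personal fitness instruction; is located in Zone A → Municipal Authorization required.
§12.8 provides personal fitness instruction → Commercial Certificate required.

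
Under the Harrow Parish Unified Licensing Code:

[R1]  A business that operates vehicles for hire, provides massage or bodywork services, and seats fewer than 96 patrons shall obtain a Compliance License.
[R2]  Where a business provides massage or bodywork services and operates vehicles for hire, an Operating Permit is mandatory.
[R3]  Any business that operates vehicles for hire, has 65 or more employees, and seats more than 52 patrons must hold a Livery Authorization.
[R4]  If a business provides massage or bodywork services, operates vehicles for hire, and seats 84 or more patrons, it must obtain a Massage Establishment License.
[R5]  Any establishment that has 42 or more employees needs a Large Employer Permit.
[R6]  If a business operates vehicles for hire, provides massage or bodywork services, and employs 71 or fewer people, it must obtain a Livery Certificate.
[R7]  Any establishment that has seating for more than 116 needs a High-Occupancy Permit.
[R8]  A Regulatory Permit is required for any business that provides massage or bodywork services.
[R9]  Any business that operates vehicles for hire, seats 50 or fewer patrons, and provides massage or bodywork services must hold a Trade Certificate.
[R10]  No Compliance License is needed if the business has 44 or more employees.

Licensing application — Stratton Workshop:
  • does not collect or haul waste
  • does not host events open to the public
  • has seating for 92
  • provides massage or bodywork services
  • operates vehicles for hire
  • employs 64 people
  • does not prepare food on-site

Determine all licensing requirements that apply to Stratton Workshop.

Large Employer Permit, Livery Certificate, Massage Establishment License, Operating Permit, Regulatory Permit

[R1] operates vehicles for hire; provides massage or bodywork services; seating 92 < 96 → Compliance License required.
[R2] provides massage or bodywork services; operates vehicles for hire → Operating Permit required.
[R3] operates vehicles for hire; employees 64 < 65; seating 92 > 52 → Livery Authorization not required.
[R4] provides massage or bodywork services; operates vehicles for hire; seating 92 ≥ 84 → Massage Establishment License required.
[R5] employees 64 ≥ 42 → Large Employer Permit required.
[R6] operates vehicles for hire; provides massage or bodywork services; employees 64 ≤ 71 → Livery Certificate required.
[R7] seating 92 ≤ 116 → High-Occupancy Permit not required.
[R8] provides massage or bodywork services → Regulatory Permit required.
[R9] operates vehicles for hire; seating 92 > 50; provides massage or bodywork services → Trade Certificate not required.
[R10] employees 64 ≥ 44 → exempt from Compliance License.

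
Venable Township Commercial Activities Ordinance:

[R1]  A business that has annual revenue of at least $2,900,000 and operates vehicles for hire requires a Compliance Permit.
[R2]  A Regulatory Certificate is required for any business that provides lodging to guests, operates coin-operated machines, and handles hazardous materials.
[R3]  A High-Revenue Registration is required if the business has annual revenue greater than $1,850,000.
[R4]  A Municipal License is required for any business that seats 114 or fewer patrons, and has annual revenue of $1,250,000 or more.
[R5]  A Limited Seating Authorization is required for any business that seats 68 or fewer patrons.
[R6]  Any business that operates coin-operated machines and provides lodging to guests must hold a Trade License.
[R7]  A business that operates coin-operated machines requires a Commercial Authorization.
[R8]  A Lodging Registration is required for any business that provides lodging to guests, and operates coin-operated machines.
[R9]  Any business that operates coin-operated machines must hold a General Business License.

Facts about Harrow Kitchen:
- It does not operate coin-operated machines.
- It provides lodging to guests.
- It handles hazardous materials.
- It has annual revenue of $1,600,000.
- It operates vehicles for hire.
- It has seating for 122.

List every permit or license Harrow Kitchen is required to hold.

[R1] revenue $1,600,000 < $2,900,000; operates vehicles for hire → Compliance Permit not required.
[R2] provides lodging to guests; does not operate coin-operated machines; handles hazardous materials → Regulatory Certificate not required.
[R3] revenue $1,600,000 ≤ $1,850,000 → High-Revenue Registration not required.
[R4] seating 122 > 114; revenue $1,600,000 ≥ $1,250,000 → Municipal License not required.
[R5] seating 122 > 68 → Limited Seating Authorization not required.
[R6] does not operate coin-operated machines; provides lodging to guests → Trade License not required.
[R7] does not operate coin-operated machines → Commercial Authorization not required.
[R8] provides lodging to guests; does not operate coin-operated machines → Lodging Registration not required.
[R9] does not operate coin-operated machines → General Business License not required.

None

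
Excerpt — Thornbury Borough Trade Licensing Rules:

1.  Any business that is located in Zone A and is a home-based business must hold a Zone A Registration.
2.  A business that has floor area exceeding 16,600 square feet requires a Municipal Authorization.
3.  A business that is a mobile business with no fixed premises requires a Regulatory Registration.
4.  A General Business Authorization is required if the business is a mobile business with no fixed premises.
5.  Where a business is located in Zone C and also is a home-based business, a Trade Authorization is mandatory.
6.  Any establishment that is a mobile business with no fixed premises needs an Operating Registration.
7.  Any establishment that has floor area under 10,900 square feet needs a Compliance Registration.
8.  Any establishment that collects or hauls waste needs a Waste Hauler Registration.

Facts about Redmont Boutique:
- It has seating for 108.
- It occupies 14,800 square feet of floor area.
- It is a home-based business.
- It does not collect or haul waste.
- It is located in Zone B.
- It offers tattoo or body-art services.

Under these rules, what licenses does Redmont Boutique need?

None

1. is located in Zone B (not: is located in Zone A); is a home-based business → Zone A Registration not required.
2. floor area 14,800 square feet ≤ 16,600 square feet → Municipal Authorization not required.
3. is a home-based business (not: is a mobile business with no fixed premises) → Regulatory Registration not required.
4. is a home-based business (not: is a mobile business with no fixed premises) → General Business Authorization not required.
5. is located in Zone B (not: is located in Zone C); is a home-based business → Trade Authorization not required.
6. is a home-based business (not: is a mobile business with no fixed premises) → Operating Registration not required.
7. floor area 14,800 square feet ≥ 10,900 square feet → Compliance Registration not required.
8. does not collect or haul waste → Waste Hauler Registration not required.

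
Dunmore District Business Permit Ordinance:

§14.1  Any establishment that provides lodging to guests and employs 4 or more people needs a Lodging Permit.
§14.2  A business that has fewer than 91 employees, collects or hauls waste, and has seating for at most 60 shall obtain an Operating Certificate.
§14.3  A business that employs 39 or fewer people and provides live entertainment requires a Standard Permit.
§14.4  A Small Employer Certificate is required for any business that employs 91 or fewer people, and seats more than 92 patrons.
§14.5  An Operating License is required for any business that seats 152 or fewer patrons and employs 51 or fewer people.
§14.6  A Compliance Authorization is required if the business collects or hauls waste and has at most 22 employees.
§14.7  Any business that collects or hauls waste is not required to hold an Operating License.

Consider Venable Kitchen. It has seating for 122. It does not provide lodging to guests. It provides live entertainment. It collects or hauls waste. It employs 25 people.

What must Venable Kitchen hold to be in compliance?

Small Employer Certificate, Standard Permit

§14.1 does not provide lodging to guests; employees 25 ≥ 4 → Lodging Permit not required.
§14.2 employees 25 < 91; collects or hauls waste; seating 122 > 60 → Operating Certificate not required.
§14.3 employees 25 ≤ 39; provides live entertainment → Standard Permit required.
§14.4 employees 25 ≤ 91; seating 122 > 92 → Small Employer Certificate required.
§14.5 seating 122 ≤ 152; employees 25 ≤ 51 → Operating License required.
§14.6 collects or hauls waste; employees 25 > 22 → Compliance Authorization not required.
§14.7 collects or hauls waste → exempt from Operating License.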